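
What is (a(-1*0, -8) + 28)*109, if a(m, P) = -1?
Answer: 2943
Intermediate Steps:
(a(-1*0, -8) + 28)*109 = (-1 + 28)*109 = 27*109 = 2943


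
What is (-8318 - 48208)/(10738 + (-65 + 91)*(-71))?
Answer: -9421/1482 ≈ -6.3569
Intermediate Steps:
(-8318 - 48208)/(10738 + (-65 + 91)*(-71)) = -56526/(10738 + 26*(-71)) = -56526/(10738 - 1846) = -56526/8892 = -56526*1/8892 = -9421/1482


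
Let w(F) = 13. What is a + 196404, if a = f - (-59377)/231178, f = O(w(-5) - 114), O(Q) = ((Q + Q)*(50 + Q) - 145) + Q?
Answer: 47729069257/231178 ≈ 2.0646e+5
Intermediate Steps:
O(Q) = -145 + Q + 2*Q*(50 + Q) (O(Q) = ((2*Q)*(50 + Q) - 145) + Q = (2*Q*(50 + Q) - 145) + Q = (-145 + 2*Q*(50 + Q)) + Q = -145 + Q + 2*Q*(50 + Q))
f = 10056 (f = -145 + 2*(13 - 114)**2 + 101*(13 - 114) = -145 + 2*(-101)**2 + 101*(-101) = -145 + 2*10201 - 10201 = -145 + 20402 - 10201 = 10056)
a = 2324785345/231178 (a = 10056 - (-59377)/231178 = 10056 - 1*(-59377/231178) = 10056 + 59377/231178 = 2324785345/231178 ≈ 10056.)
a + 196404 = 2324785345/231178 + 196404 = 47729069257/231178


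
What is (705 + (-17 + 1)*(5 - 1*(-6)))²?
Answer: 279841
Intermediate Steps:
(705 + (-17 + 1)*(5 - 1*(-6)))² = (705 - 16*(5 + 6))² = (705 - 16*11)² = (705 - 176)² = 529² = 279841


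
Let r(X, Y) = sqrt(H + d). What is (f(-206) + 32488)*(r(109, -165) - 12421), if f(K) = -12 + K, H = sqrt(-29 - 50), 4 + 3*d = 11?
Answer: -400825670 + 32270*sqrt(21 + 9*I*sqrt(79))/3 ≈ -4.0075e+8 + 59748.0*I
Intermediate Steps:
d = 7/3 (d = -4/3 + (1/3)*11 = -4/3 + 11/3 = 7/3 ≈ 2.3333)
H = I*sqrt(79) (H = sqrt(-79) = I*sqrt(79) ≈ 8.8882*I)
r(X, Y) = sqrt(7/3 + I*sqrt(79)) (r(X, Y) = sqrt(I*sqrt(79) + 7/3) = sqrt(7/3 + I*sqrt(79)))
(f(-206) + 32488)*(r(109, -165) - 12421) = ((-12 - 206) + 32488)*(sqrt(21 + 9*I*sqrt(79))/3 - 12421) = (-218 + 32488)*(-12421 + sqrt(21 + 9*I*sqrt(79))/3) = 32270*(-12421 + sqrt(21 + 9*I*sqrt(79))/3) = -400825670 + 32270*sqrt(21 + 9*I*sqrt(79))/3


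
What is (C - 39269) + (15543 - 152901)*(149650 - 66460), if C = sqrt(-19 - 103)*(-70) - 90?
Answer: -11426851379 - 70*I*sqrt(122) ≈ -1.1427e+10 - 773.17*I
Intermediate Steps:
C = -90 - 70*I*sqrt(122) (C = sqrt(-122)*(-70) - 90 = (I*sqrt(122))*(-70) - 90 = -70*I*sqrt(122) - 90 = -90 - 70*I*sqrt(122) ≈ -90.0 - 773.17*I)
(C - 39269) + (15543 - 152901)*(149650 - 66460) = ((-90 - 70*I*sqrt(122)) - 39269) + (15543 - 152901)*(149650 - 66460) = (-39359 - 70*I*sqrt(122)) - 137358*83190 = (-39359 - 70*I*sqrt(122)) - 11426812020 = -11426851379 - 70*I*sqrt(122)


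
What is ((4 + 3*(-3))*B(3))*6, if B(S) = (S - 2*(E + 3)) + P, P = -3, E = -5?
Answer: -120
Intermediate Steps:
B(S) = 1 + S (B(S) = (S - 2*(-5 + 3)) - 3 = (S - 2*(-2)) - 3 = (S + 4) - 3 = (4 + S) - 3 = 1 + S)
((4 + 3*(-3))*B(3))*6 = ((4 + 3*(-3))*(1 + 3))*6 = ((4 - 9)*4)*6 = -5*4*6 = -20*6 = -120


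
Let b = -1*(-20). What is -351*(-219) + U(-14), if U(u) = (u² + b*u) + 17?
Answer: 76802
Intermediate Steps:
b = 20
U(u) = 17 + u² + 20*u (U(u) = (u² + 20*u) + 17 = 17 + u² + 20*u)
-351*(-219) + U(-14) = -351*(-219) + (17 + (-14)² + 20*(-14)) = 76869 + (17 + 196 - 280) = 76869 - 67 = 76802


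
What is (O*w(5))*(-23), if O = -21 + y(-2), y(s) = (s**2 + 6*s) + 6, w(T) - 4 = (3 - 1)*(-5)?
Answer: -3174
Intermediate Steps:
w(T) = -6 (w(T) = 4 + (3 - 1)*(-5) = 4 + 2*(-5) = 4 - 10 = -6)
y(s) = 6 + s**2 + 6*s
O = -23 (O = -21 + (6 + (-2)**2 + 6*(-2)) = -21 + (6 + 4 - 12) = -21 - 2 = -23)
(O*w(5))*(-23) = -23*(-6)*(-23) = 138*(-23) = -3174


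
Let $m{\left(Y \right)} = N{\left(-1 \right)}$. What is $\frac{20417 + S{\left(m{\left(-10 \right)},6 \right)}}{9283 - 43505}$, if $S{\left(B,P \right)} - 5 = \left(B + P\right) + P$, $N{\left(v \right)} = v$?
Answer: $- \frac{20433}{34222} \approx -0.59707$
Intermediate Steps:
$m{\left(Y \right)} = -1$
$S{\left(B,P \right)} = 5 + B + 2 P$ ($S{\left(B,P \right)} = 5 + \left(\left(B + P\right) + P\right) = 5 + \left(B + 2 P\right) = 5 + B + 2 P$)
$\frac{20417 + S{\left(m{\left(-10 \right)},6 \right)}}{9283 - 43505} = \frac{20417 + \left(5 - 1 + 2 \cdot 6\right)}{9283 - 43505} = \frac{20417 + \left(5 - 1 + 12\right)}{-34222} = \left(20417 + 16\right) \left(- \frac{1}{34222}\right) = 20433 \left(- \frac{1}{34222}\right) = - \frac{20433}{34222}$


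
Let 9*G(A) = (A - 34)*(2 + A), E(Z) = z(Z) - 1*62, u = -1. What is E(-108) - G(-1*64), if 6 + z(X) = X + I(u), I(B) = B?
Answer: -7669/9 ≈ -852.11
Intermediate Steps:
z(X) = -7 + X (z(X) = -6 + (X - 1) = -6 + (-1 + X) = -7 + X)
E(Z) = -69 + Z (E(Z) = (-7 + Z) - 1*62 = (-7 + Z) - 62 = -69 + Z)
G(A) = (-34 + A)*(2 + A)/9 (G(A) = ((A - 34)*(2 + A))/9 = ((-34 + A)*(2 + A))/9 = (-34 + A)*(2 + A)/9)
E(-108) - G(-1*64) = (-69 - 108) - (-68/9 - (-32)*64/9 + (-1*64)**2/9) = -177 - (-68/9 - 32/9*(-64) + (1/9)*(-64)**2) = -177 - (-68/9 + 2048/9 + (1/9)*4096) = -177 - (-68/9 + 2048/9 + 4096/9) = -177 - 1*6076/9 = -177 - 6076/9 = -7669/9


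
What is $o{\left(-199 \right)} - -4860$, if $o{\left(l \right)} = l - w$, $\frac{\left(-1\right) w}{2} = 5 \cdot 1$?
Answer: $4671$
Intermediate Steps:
$w = -10$ ($w = - 2 \cdot 5 \cdot 1 = \left(-2\right) 5 = -10$)
$o{\left(l \right)} = 10 + l$ ($o{\left(l \right)} = l - -10 = l + 10 = 10 + l$)
$o{\left(-199 \right)} - -4860 = \left(10 - 199\right) - -4860 = -189 + 4860 = 4671$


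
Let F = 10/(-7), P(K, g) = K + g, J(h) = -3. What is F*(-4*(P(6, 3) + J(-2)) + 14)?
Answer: 100/7 ≈ 14.286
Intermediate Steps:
F = -10/7 (F = 10*(-1/7) = -10/7 ≈ -1.4286)
F*(-4*(P(6, 3) + J(-2)) + 14) = -10*(-4*((6 + 3) - 3) + 14)/7 = -10*(-4*(9 - 3) + 14)/7 = -10*(-4*6 + 14)/7 = -10*(-24 + 14)/7 = -10/7*(-10) = 100/7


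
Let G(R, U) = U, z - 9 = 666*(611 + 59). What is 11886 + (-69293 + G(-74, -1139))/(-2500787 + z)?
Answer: 12210273410/1027279 ≈ 11886.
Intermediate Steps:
z = 446229 (z = 9 + 666*(611 + 59) = 9 + 666*670 = 9 + 446220 = 446229)
11886 + (-69293 + G(-74, -1139))/(-2500787 + z) = 11886 + (-69293 - 1139)/(-2500787 + 446229) = 11886 - 70432/(-2054558) = 11886 - 70432*(-1/2054558) = 11886 + 35216/1027279 = 12210273410/1027279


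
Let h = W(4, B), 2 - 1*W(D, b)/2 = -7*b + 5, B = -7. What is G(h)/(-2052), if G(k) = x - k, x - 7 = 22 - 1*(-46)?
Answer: -179/2052 ≈ -0.087232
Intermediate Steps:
x = 75 (x = 7 + (22 - 1*(-46)) = 7 + (22 + 46) = 7 + 68 = 75)
W(D, b) = -6 + 14*b (W(D, b) = 4 - 2*(-7*b + 5) = 4 - 2*(5 - 7*b) = 4 + (-10 + 14*b) = -6 + 14*b)
h = -104 (h = -6 + 14*(-7) = -6 - 98 = -104)
G(k) = 75 - k
G(h)/(-2052) = (75 - 1*(-104))/(-2052) = (75 + 104)*(-1/2052) = 179*(-1/2052) = -179/2052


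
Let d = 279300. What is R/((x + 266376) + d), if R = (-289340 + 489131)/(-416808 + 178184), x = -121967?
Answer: -199791/101107136416 ≈ -1.9760e-6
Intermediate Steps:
R = -199791/238624 (R = 199791/(-238624) = 199791*(-1/238624) = -199791/238624 ≈ -0.83726)
R/((x + 266376) + d) = -199791/(238624*((-121967 + 266376) + 279300)) = -199791/(238624*(144409 + 279300)) = -199791/238624/423709 = -199791/238624*1/423709 = -199791/101107136416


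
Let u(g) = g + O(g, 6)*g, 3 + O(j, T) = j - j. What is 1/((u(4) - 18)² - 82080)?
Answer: -1/81404 ≈ -1.2284e-5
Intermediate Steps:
O(j, T) = -3 (O(j, T) = -3 + (j - j) = -3 + 0 = -3)
u(g) = -2*g (u(g) = g - 3*g = -2*g)
1/((u(4) - 18)² - 82080) = 1/((-2*4 - 18)² - 82080) = 1/((-8 - 18)² - 82080) = 1/((-26)² - 82080) = 1/(676 - 82080) = 1/(-81404) = -1/81404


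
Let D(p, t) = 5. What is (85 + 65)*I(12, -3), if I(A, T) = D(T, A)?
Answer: 750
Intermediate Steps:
I(A, T) = 5
(85 + 65)*I(12, -3) = (85 + 65)*5 = 150*5 = 750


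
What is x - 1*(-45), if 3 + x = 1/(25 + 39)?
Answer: 2689/64 ≈ 42.016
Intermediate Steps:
x = -191/64 (x = -3 + 1/(25 + 39) = -3 + 1/64 = -191/64 ≈ -2.9844)
x - 1*(-45) = -191/64 - 1*(-45) = -191/64 + 45 = 2689/64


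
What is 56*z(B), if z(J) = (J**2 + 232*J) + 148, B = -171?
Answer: -575848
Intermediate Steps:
z(J) = 148 + J**2 + 232*J
56*z(B) = 56*(148 + (-171)**2 + 232*(-171)) = 56*(148 + 29241 - 39672) = 56*(-10283) = -575848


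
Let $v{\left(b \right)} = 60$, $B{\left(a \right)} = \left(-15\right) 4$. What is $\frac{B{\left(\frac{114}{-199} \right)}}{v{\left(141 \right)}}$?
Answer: $-1$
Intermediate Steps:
$B{\left(a \right)} = -60$
$\frac{B{\left(\frac{114}{-199} \right)}}{v{\left(141 \right)}} = - \frac{60}{60} = \left(-60\right) \frac{1}{60} = -1$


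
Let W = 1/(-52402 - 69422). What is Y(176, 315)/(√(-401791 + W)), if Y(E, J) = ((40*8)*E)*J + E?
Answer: -638675136*I*√4601091957790/48947786785 ≈ -27988.0*I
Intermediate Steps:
W = -1/121824 (W = 1/(-121824) = -1/121824 ≈ -8.2086e-6)
Y(E, J) = E + 320*E*J (Y(E, J) = (320*E)*J + E = 320*E*J + E = E + 320*E*J)
Y(176, 315)/(√(-401791 + W)) = (176*(1 + 320*315))/(√(-401791 - 1/121824)) = (176*(1 + 100800))/(√(-48947786785/121824)) = (176*100801)/((I*√4601091957790/3384)) = 17740976*(-36*I*√4601091957790/48947786785) = -638675136*I*√4601091957790/48947786785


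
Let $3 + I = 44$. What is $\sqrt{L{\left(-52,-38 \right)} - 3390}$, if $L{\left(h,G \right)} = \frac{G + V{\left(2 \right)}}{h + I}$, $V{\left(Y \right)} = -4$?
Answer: $\frac{8 i \sqrt{6402}}{11} \approx 58.191 i$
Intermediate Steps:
$I = 41$ ($I = -3 + 44 = 41$)
$L{\left(h,G \right)} = \frac{-4 + G}{41 + h}$ ($L{\left(h,G \right)} = \frac{G - 4}{h + 41} = \frac{-4 + G}{41 + h}$)
$\sqrt{L{\left(-52,-38 \right)} - 3390} = \sqrt{\frac{-4 - 38}{41 - 52} - 3390} = \sqrt{\frac{1}{-11} \left(-42\right) - 3390} = \sqrt{\left(- \frac{1}{11}\right) \left(-42\right) - 3390} = \sqrt{\frac{42}{11} - 3390} = \sqrt{- \frac{37248}{11}} = \frac{8 i \sqrt{6402}}{11}$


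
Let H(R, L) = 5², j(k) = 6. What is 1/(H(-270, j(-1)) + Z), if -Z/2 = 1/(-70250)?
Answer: 35125/878126 ≈ 0.040000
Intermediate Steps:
Z = 1/35125 (Z = -2/(-70250) = -2*(-1/70250) = 1/35125 ≈ 2.8470e-5)
H(R, L) = 25
1/(H(-270, j(-1)) + Z) = 1/(25 + 1/35125) = 1/(878126/35125) = 35125/878126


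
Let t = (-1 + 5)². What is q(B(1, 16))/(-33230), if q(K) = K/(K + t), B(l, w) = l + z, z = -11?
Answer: 1/19938 ≈ 5.0156e-5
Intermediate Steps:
B(l, w) = -11 + l (B(l, w) = l - 11 = -11 + l)
t = 16 (t = 4² = 16)
q(K) = K/(16 + K) (q(K) = K/(K + 16) = K/(16 + K))
q(B(1, 16))/(-33230) = ((-11 + 1)/(16 + (-11 + 1)))/(-33230) = -10/(16 - 10)*(-1/33230) = -10/6*(-1/33230) = -10*⅙*(-1/33230) = -5/3*(-1/33230) = 1/19938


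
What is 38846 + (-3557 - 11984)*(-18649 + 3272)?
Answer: 239012803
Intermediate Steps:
38846 + (-3557 - 11984)*(-18649 + 3272) = 38846 - 15541*(-15377) = 38846 + 238973957 = 239012803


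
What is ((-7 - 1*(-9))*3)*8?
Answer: 48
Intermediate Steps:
((-7 - 1*(-9))*3)*8 = ((-7 + 9)*3)*8 = (2*3)*8 = 6*8 = 48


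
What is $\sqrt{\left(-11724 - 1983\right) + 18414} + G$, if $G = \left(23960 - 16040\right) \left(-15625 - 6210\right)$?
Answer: $-172933200 + 3 \sqrt{523} \approx -1.7293 \cdot 10^{8}$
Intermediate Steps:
$G = -172933200$ ($G = 7920 \left(-21835\right) = -172933200$)
$\sqrt{\left(-11724 - 1983\right) + 18414} + G = \sqrt{\left(-11724 - 1983\right) + 18414} - 172933200 = \sqrt{-13707 + 18414} - 172933200 = \sqrt{4707} - 172933200 = 3 \sqrt{523} - 172933200 = -172933200 + 3 \sqrt{523}$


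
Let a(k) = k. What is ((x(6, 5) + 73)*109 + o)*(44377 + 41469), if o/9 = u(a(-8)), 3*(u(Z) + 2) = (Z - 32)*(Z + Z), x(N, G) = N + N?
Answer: 958642282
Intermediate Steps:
x(N, G) = 2*N
u(Z) = -2 + 2*Z*(-32 + Z)/3 (u(Z) = -2 + ((Z - 32)*(Z + Z))/3 = -2 + ((-32 + Z)*(2*Z))/3 = -2 + (2*Z*(-32 + Z))/3 = -2 + 2*Z*(-32 + Z)/3)
o = 1902 (o = 9*(-2 - 64/3*(-8) + (⅔)*(-8)²) = 9*(-2 + 512/3 + (⅔)*64) = 9*(-2 + 512/3 + 128/3) = 9*(634/3) = 1902)
((x(6, 5) + 73)*109 + o)*(44377 + 41469) = ((2*6 + 73)*109 + 1902)*(44377 + 41469) = ((12 + 73)*109 + 1902)*85846 = (85*109 + 1902)*85846 = (9265 + 1902)*85846 = 11167*85846 = 958642282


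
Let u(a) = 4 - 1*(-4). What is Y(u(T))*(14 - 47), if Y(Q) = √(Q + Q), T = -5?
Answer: -132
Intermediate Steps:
u(a) = 8 (u(a) = 4 + 4 = 8)
Y(Q) = √2*√Q (Y(Q) = √(2*Q) = √2*√Q)
Y(u(T))*(14 - 47) = (√2*√8)*(14 - 47) = (√2*(2*√2))*(-33) = 4*(-33) = -132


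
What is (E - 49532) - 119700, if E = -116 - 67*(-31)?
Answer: -167271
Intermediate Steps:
E = 1961 (E = -116 + 2077 = 1961)
(E - 49532) - 119700 = (1961 - 49532) - 119700 = -47571 - 119700 = -167271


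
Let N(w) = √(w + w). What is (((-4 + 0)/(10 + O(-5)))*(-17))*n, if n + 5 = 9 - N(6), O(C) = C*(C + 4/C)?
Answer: 272/39 - 136*√3/39 ≈ 0.93439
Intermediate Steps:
N(w) = √2*√w (N(w) = √(2*w) = √2*√w)
n = 4 - 2*√3 (n = -5 + (9 - √2*√6) = -5 + (9 - 2*√3) = 4 - 2*√3 ≈ 0.53590)
(((-4 + 0)/(10 + O(-5)))*(-17))*n = (((-4 + 0)/(10 + (4 + (-5)²)))*(-17))*(4 - 2*√3) = (-4/(10 + (4 + 25))*(-17))*(4 - 2*√3) = (-4/(10 + 29)*(-17))*(4 - 2*√3) = (-4/39*(-17))*(4 - 2*√3) = 68*(4 - 2*√3)/39 = 272/39 - 136*√3/39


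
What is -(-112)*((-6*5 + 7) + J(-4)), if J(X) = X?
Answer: -3024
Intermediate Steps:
-(-112)*((-6*5 + 7) + J(-4)) = -(-112)*((-6*5 + 7) - 4) = -(-112)*((-30 + 7) - 4) = -(-112)*(-23 - 4) = -(-112)*(-27) = -1*3024 = -3024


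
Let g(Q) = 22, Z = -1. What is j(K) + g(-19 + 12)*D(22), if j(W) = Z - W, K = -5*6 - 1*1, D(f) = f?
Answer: 514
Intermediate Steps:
K = -31 (K = -30 - 1 = -31)
j(W) = -1 - W
j(K) + g(-19 + 12)*D(22) = (-1 - 1*(-31)) + 22*22 = (-1 + 31) + 484 = 30 + 484 = 514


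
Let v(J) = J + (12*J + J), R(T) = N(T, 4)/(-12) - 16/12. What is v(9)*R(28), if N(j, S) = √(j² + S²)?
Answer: -168 - 210*√2 ≈ -464.98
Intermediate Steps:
N(j, S) = √(S² + j²)
R(T) = -4/3 - √(16 + T²)/12 (R(T) = √(4² + T²)/(-12) - 16/12 = √(16 + T²)*(-1/12) - 16*1/12 = -√(16 + T²)/12 - 4/3 = -4/3 - √(16 + T²)/12)
v(J) = 14*J (v(J) = J + 13*J = 14*J)
v(9)*R(28) = (14*9)*(-4/3 - √(16 + 28²)/12) = 126*(-4/3 - √(16 + 784)/12) = 126*(-4/3 - 5*√2/3) = -168 - 210*√2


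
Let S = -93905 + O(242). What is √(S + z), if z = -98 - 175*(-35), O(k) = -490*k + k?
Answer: 2*I*√51554 ≈ 454.11*I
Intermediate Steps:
O(k) = -489*k
z = 6027 (z = -98 + 6125 = 6027)
S = -212243 (S = -93905 - 489*242 = -93905 - 118338 = -212243)
√(S + z) = √(-212243 + 6027) = √(-206216) = 2*I*√51554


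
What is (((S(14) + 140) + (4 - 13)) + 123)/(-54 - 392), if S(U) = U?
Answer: -134/223 ≈ -0.60090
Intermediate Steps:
(((S(14) + 140) + (4 - 13)) + 123)/(-54 - 392) = (((14 + 140) + (4 - 13)) + 123)/(-54 - 392) = ((154 - 9) + 123)/(-446) = (145 + 123)*(-1/446) = 268*(-1/446) = -134/223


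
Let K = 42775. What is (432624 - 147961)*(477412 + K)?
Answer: 148077991981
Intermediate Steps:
(432624 - 147961)*(477412 + K) = (432624 - 147961)*(477412 + 42775) = 284663*520187 = 148077991981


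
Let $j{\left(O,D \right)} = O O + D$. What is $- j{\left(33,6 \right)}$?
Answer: $-1095$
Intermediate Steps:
$j{\left(O,D \right)} = D + O^{2}$ ($j{\left(O,D \right)} = O^{2} + D = D + O^{2}$)
$- j{\left(33,6 \right)} = - (6 + 33^{2}) = - (6 + 1089) = \left(-1\right) 1095 = -1095$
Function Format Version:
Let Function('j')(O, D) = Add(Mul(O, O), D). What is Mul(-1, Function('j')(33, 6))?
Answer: -1095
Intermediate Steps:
Function('j')(O, D) = Add(D, Pow(O, 2)) (Function('j')(O, D) = Add(Pow(O, 2), D) = Add(D, Pow(O, 2)))
Mul(-1, Function('j')(33, 6)) = Mul(-1, Add(6, Pow(33, 2))) = Mul(-1, Add(6, 1089)) = Mul(-1, 1095) = -1095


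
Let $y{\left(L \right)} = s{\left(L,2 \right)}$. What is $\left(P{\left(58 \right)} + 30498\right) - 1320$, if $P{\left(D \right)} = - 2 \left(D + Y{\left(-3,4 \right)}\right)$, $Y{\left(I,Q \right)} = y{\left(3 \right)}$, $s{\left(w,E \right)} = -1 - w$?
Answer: $29070$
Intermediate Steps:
$y{\left(L \right)} = -1 - L$
$Y{\left(I,Q \right)} = -4$ ($Y{\left(I,Q \right)} = -1 - 3 = -4$)
$P{\left(D \right)} = 8 - 2 D$ ($P{\left(D \right)} = - 2 \left(D - 4\right) = - 2 \left(-4 + D\right) = 8 - 2 D$)
$\left(P{\left(58 \right)} + 30498\right) - 1320 = \left(\left(8 - 116\right) + 30498\right) - 1320 = \left(-108 + 30498\right) - 1320 = 30390 - 1320 = 29070$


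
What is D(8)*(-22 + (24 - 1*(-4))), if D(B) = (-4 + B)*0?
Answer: 0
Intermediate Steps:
D(B) = 0
D(8)*(-22 + (24 - 1*(-4))) = 0*(-22 + (24 - 1*(-4))) = 0*(-22 + (24 + 4)) = 0*(-22 + 28) = 0*6 = 0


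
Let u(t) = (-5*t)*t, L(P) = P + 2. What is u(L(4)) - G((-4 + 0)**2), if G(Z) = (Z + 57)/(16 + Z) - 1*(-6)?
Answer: -6025/32 ≈ -188.28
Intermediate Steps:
L(P) = 2 + P
u(t) = -5*t**2
G(Z) = 6 + (57 + Z)/(16 + Z) (G(Z) = (57 + Z)/(16 + Z) + 6 = 6 + (57 + Z)/(16 + Z))
u(L(4)) - G((-4 + 0)**2) = -5*(2 + 4)**2 - (153 + 7*(-4 + 0)**2)/(16 + (-4 + 0)**2) = -5*6**2 - (153 + 7*(-4)**2)/(16 + (-4)**2) = -5*36 - (153 + 7*16)/(16 + 16) = -180 - (153 + 112)/32 = -180 - 265/32 = -6025/32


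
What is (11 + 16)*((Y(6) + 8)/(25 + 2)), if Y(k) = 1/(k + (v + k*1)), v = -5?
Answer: 57/7 ≈ 8.1429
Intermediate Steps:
Y(k) = 1/(-5 + 2*k) (Y(k) = 1/(k + (-5 + k*1)) = 1/(k + (-5 + k)) = 1/(-5 + 2*k))
(11 + 16)*((Y(6) + 8)/(25 + 2)) = (11 + 16)*((1/(-5 + 2*6) + 8)/(25 + 2)) = 27*((1/(-5 + 12) + 8)/27) = 27*((1/7 + 8)*(1/27)) = 27*((⅐ + 8)*(1/27)) = 27*((57/7)*(1/27)) = 27*(19/63) = 57/7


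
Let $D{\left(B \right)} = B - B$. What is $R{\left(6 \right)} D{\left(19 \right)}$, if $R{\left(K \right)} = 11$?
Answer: $0$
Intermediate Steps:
$D{\left(B \right)} = 0$
$R{\left(6 \right)} D{\left(19 \right)} = 11 \cdot 0 = 0$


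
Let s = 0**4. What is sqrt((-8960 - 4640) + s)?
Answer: 20*I*sqrt(34) ≈ 116.62*I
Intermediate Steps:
s = 0
sqrt((-8960 - 4640) + s) = sqrt((-8960 - 4640) + 0) = sqrt(-13600 + 0) = sqrt(-13600) = 20*I*sqrt(34)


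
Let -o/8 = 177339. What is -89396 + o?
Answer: -1508108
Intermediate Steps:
o = -1418712 (o = -8*177339 = -1418712)
-89396 + o = -89396 - 1418712 = -1508108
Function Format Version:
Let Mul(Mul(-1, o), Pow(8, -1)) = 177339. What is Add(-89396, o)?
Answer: -1508108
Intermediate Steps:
o = -1418712 (o = Mul(-8, 177339) = -1418712)
Add(-89396, o) = Add(-89396, -1418712) = -1508108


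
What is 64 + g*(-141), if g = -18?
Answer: 2602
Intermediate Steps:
64 + g*(-141) = 64 - 18*(-141) = 64 + 2538 = 2602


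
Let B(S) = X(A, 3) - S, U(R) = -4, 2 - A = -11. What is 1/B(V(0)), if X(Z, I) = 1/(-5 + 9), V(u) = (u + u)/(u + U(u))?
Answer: 4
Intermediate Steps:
A = 13 (A = 2 - 1*(-11) = 2 + 11 = 13)
V(u) = 2*u/(-4 + u) (V(u) = (u + u)/(u - 4) = (2*u)/(-4 + u) = 2*u/(-4 + u))
X(Z, I) = 1/4
B(S) = 1/4 - S
1/B(V(0)) = 1/(1/4 - 2*0/(-4 + 0)) = 1/(1/4 - 2*0/(-4)) = 1/(1/4 - 2*0*(-1)/4) = 1/(1/4 - 1*0) = 1/(1/4 + 0) = 1/(1/4) = 4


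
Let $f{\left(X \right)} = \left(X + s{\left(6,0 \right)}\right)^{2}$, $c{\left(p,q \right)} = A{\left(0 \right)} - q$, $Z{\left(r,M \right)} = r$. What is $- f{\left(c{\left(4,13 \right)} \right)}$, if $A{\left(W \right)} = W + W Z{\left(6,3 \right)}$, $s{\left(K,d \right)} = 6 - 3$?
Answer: $-100$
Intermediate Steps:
$s{\left(K,d \right)} = 3$
$A{\left(W \right)} = 7 W$ ($A{\left(W \right)} = W + W 6 = W + 6 W = 7 W$)
$c{\left(p,q \right)} = - q$ ($c{\left(p,q \right)} = 7 \cdot 0 - q = 0 - q = - q$)
$f{\left(X \right)} = \left(3 + X\right)^{2}$ ($f{\left(X \right)} = \left(X + 3\right)^{2} = \left(3 + X\right)^{2}$)
$- f{\left(c{\left(4,13 \right)} \right)} = - \left(3 - 13\right)^{2} = - \left(-10\right)^{2} = \left(-1\right) 100 = -100$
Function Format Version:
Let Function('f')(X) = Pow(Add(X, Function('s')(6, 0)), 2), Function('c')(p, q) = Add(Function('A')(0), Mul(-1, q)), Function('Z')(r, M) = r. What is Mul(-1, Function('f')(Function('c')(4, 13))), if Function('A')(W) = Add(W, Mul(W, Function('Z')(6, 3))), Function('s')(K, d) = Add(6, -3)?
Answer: -100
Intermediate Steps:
Function('s')(K, d) = 3
Function('A')(W) = Mul(7, W) (Function('A')(W) = Add(W, Mul(W, 6)) = Add(W, Mul(6, W)) = Mul(7, W))
Function('c')(p, q) = Mul(-1, q) (Function('c')(p, q) = Add(Mul(7, 0), Mul(-1, q)) = Add(0, Mul(-1, q)) = Mul(-1, q))
Function('f')(X) = Pow(Add(3, X), 2) (Function('f')(X) = Pow(Add(X, 3), 2) = Pow(Add(3, X), 2))
Mul(-1, Function('f')(Function('c')(4, 13))) = Mul(-1, Pow(Add(3, Mul(-1, 13)), 2)) = Mul(-1, Pow(Add(3, -13), 2)) = Mul(-1, Pow(-10, 2)) = Mul(-1, 100) = -100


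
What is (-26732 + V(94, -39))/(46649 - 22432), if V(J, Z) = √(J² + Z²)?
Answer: -26732/24217 + √10357/24217 ≈ -1.0996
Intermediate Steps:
(-26732 + V(94, -39))/(46649 - 22432) = (-26732 + √(94² + (-39)²))/(46649 - 22432) = (-26732 + √(8836 + 1521))/24217 = (-26732 + √10357)*(1/24217) = -26732/24217 + √10357/24217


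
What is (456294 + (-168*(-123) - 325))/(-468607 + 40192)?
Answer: -476633/428415 ≈ -1.1125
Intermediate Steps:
(456294 + (-168*(-123) - 325))/(-468607 + 40192) = (456294 + (20664 - 325))/(-428415) = (456294 + 20339)*(-1/428415) = 476633*(-1/428415) = -476633/428415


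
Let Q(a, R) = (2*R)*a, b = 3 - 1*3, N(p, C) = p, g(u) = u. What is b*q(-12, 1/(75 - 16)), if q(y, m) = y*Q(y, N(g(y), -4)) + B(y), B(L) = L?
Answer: 0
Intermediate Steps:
b = 0 (b = 3 - 3 = 0)
Q(a, R) = 2*R*a
q(y, m) = y + 2*y**3 (q(y, m) = y*(2*y*y) + y = y*(2*y**2) + y = 2*y**3 + y = y + 2*y**3)
b*q(-12, 1/(75 - 16)) = 0*(-12 + 2*(-12)**3) = 0*(-12 + 2*(-1728)) = 0*(-12 - 3456) = 0*(-3468) = 0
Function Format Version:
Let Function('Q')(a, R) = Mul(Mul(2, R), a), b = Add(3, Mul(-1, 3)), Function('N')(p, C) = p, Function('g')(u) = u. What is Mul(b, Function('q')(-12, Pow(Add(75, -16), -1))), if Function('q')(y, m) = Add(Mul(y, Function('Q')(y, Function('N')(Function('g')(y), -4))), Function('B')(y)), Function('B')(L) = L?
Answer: 0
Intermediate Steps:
b = 0 (b = Add(3, -3) = 0)
Function('Q')(a, R) = Mul(2, R, a)
Function('q')(y, m) = Add(y, Mul(2, Pow(y, 3))) (Function('q')(y, m) = Add(Mul(y, Mul(2, y, y)), y) = Add(Mul(y, Mul(2, Pow(y, 2))), y) = Add(Mul(2, Pow(y, 3)), y) = Add(y, Mul(2, Pow(y, 3))))
Mul(b, Function('q')(-12, Pow(Add(75, -16), -1))) = Mul(0, Add(-12, Mul(2, Pow(-12, 3)))) = Mul(0, Add(-12, Mul(2, -1728))) = Mul(0, Add(-12, -3456)) = Mul(0, -3468) = 0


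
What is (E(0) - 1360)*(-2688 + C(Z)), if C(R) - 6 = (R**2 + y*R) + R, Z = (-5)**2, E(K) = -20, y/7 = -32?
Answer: 10532160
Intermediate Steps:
y = -224 (y = 7*(-32) = -224)
Z = 25
C(R) = 6 + R**2 - 223*R (C(R) = 6 + ((R**2 - 224*R) + R) = 6 + (R**2 - 223*R) = 6 + R**2 - 223*R)
(E(0) - 1360)*(-2688 + C(Z)) = (-20 - 1360)*(-2688 + (6 + 25**2 - 223*25)) = -1380*(-2688 + (6 + 625 - 5575)) = -1380*(-2688 - 4944) = -1380*(-7632) = 10532160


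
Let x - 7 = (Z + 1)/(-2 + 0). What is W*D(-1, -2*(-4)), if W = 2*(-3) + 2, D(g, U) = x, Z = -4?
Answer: -34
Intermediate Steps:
x = 17/2 (x = 7 + (-4 + 1)/(-2 + 0) = 7 - 3/(-2) = 7 - 3*(-½) = 7 + 3/2 = 17/2 ≈ 8.5000)
D(g, U) = 17/2
W = -4 (W = -6 + 2 = -4)
W*D(-1, -2*(-4)) = -4*17/2 = -34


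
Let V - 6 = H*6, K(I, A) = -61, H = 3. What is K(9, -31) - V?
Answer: -85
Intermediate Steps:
V = 24 (V = 6 + 3*6 = 6 + 18 = 24)
K(9, -31) - V = -61 - 1*24 = -61 - 24 = -85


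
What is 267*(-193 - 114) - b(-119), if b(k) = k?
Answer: -81850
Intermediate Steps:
267*(-193 - 114) - b(-119) = 267*(-193 - 114) - 1*(-119) = 267*(-307) + 119 = -81969 + 119 = -81850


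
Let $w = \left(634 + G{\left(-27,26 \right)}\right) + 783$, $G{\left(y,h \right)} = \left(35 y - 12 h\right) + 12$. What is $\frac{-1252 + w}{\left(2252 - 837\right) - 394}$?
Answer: $- \frac{1080}{1021} \approx -1.0578$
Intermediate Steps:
$G{\left(y,h \right)} = 12 - 12 h + 35 y$ ($G{\left(y,h \right)} = \left(- 12 h + 35 y\right) + 12 = 12 - 12 h + 35 y$)
$w = 172$ ($w = \left(634 + \left(12 - 312 + 35 \left(-27\right)\right)\right) + 783 = \left(634 - 1245\right) + 783 = -611 + 783 = 172$)
$\frac{-1252 + w}{\left(2252 - 837\right) - 394} = \frac{-1252 + 172}{\left(2252 - 837\right) - 394} = - \frac{1080}{\left(2252 - 837\right) - 394} = - \frac{1080}{1415 - 394} = - \frac{1080}{1021}$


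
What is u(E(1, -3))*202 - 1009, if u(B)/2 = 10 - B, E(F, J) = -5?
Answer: 5051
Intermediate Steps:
u(B) = 20 - 2*B (u(B) = 2*(10 - B) = 20 - 2*B)
u(E(1, -3))*202 - 1009 = (20 - 2*(-5))*202 - 1009 = (20 + 10)*202 - 1009 = 30*202 - 1009 = 6060 - 1009 = 5051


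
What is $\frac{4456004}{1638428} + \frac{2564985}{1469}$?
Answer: $\frac{1052272278364}{601712683} \approx 1748.8$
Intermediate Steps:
$\frac{4456004}{1638428} + \frac{2564985}{1469} = 4456004 \cdot \frac{1}{1638428} + 2564985 \cdot \frac{1}{1469} = \frac{1114001}{409607} + \frac{2564985}{1469} = \frac{1052272278364}{601712683}$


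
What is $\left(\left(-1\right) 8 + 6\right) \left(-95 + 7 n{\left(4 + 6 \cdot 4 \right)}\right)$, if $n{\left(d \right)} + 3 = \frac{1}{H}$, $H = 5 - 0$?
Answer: $\frac{1146}{5} \approx 229.2$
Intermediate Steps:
$H = 5$ ($H = 5 + 0 = 5$)
$n{\left(d \right)} = - \frac{14}{5}$ ($n{\left(d \right)} = -3 + \frac{1}{5} = - \frac{14}{5}$)
$\left(\left(-1\right) 8 + 6\right) \left(-95 + 7 n{\left(4 + 6 \cdot 4 \right)}\right) = \left(\left(-1\right) 8 + 6\right) \left(-95 + 7 \left(- \frac{14}{5}\right)\right) = \left(-8 + 6\right) \left(-95 - \frac{98}{5}\right) = \left(-2\right) \left(- \frac{573}{5}\right) = \frac{1146}{5}$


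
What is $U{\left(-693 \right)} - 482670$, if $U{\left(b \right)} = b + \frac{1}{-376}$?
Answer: $- \frac{181744489}{376} \approx -4.8336 \cdot 10^{5}$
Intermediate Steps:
$U{\left(b \right)} = - \frac{1}{376} + b$ ($U{\left(b \right)} = b - \frac{1}{376} = - \frac{1}{376} + b$)
$U{\left(-693 \right)} - 482670 = \left(- \frac{1}{376} - 693\right) - 482670 = - \frac{260569}{376} - 482670 = - \frac{181744489}{376}$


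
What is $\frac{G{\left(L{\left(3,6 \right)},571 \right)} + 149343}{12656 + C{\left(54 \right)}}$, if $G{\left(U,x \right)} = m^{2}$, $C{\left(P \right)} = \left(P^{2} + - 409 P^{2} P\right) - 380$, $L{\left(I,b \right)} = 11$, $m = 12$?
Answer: $- \frac{49829}{21462528} \approx -0.0023217$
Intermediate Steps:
$C{\left(P \right)} = -380 + P^{2} - 409 P^{3}$ ($C{\left(P \right)} = \left(P^{2} - 409 P^{3}\right) - 380 = -380 + P^{2} - 409 P^{3}$)
$G{\left(U,x \right)} = 144$ ($G{\left(U,x \right)} = 12^{2} = 144$)
$\frac{G{\left(L{\left(3,6 \right)},571 \right)} + 149343}{12656 + C{\left(54 \right)}} = \frac{144 + 149343}{12656 - \left(380 - 2916 + 64402776\right)} = \frac{149487}{12656 - 64400240} = \frac{149487}{-64387584} = 149487 \left(- \frac{1}{64387584}\right) = - \frac{49829}{21462528}$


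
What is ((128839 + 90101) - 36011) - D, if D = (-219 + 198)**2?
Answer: 182488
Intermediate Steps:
D = 441 (D = (-21)**2 = 441)
((128839 + 90101) - 36011) - D = ((128839 + 90101) - 36011) - 1*441 = (218940 - 36011) - 441 = 182929 - 441 = 182488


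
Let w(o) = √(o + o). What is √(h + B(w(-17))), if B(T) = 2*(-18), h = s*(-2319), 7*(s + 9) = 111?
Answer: 6*I*√21693/7 ≈ 126.24*I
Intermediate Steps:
s = 48/7 (s = -9 + (⅐)*111 = -9 + 111/7 = 48/7 ≈ 6.8571)
w(o) = √2*√o (w(o) = √(2*o) = √2*√o)
h = -111312/7 (h = (48/7)*(-2319) = -111312/7 ≈ -15902.)
B(T) = -36
√(h + B(w(-17))) = √(-111312/7 - 36) = √(-111564/7) = 6*I*√21693/7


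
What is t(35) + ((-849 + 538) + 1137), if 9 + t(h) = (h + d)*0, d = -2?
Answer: 817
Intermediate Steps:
t(h) = -9 (t(h) = -9 + (h - 2)*0 = -9 + (-2 + h)*0 = -9 + 0 = -9)
t(35) + ((-849 + 538) + 1137) = -9 + ((-849 + 538) + 1137) = -9 + (-311 + 1137) = -9 + 826 = 817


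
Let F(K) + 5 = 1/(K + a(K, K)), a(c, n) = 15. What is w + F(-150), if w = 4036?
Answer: 544184/135 ≈ 4031.0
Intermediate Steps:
F(K) = -5 + 1/(15 + K) (F(K) = -5 + 1/(K + 15) = -5 + 1/(15 + K))
w + F(-150) = 4036 + (-74 - 5*(-150))/(15 - 150) = 4036 + (-74 + 750)/(-135) = 4036 - 1/135*676 = 4036 - 676/135 = 544184/135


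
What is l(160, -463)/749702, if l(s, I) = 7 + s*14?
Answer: 2247/749702 ≈ 0.0029972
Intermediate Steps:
l(s, I) = 7 + 14*s
l(160, -463)/749702 = (7 + 14*160)/749702 = (7 + 2240)*(1/749702) = 2247*(1/749702) = 2247/749702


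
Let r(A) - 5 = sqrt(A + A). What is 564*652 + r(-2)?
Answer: 367733 + 2*I ≈ 3.6773e+5 + 2.0*I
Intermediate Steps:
r(A) = 5 + sqrt(2)*sqrt(A) (r(A) = 5 + sqrt(A + A) = 5 + sqrt(2*A) = 5 + sqrt(2)*sqrt(A))
564*652 + r(-2) = 564*652 + (5 + sqrt(2)*sqrt(-2)) = 367728 + (5 + sqrt(2)*(I*sqrt(2))) = 367728 + (5 + 2*I) = 367733 + 2*I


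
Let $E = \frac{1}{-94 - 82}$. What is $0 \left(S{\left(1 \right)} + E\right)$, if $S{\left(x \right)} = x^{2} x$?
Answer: $0$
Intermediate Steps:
$E = - \frac{1}{176}$ ($E = \frac{1}{-176} = - \frac{1}{176} \approx -0.0056818$)
$S{\left(x \right)} = x^{3}$
$0 \left(S{\left(1 \right)} + E\right) = 0 \left(1^{3} - \frac{1}{176}\right) = 0 \left(1 - \frac{1}{176}\right) = 0 \cdot \frac{175}{176} = 0$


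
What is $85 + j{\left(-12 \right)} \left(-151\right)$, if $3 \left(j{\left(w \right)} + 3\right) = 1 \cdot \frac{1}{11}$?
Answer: $\frac{17603}{33} \approx 533.42$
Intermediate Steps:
$j{\left(w \right)} = - \frac{98}{33}$ ($j{\left(w \right)} = -3 + \frac{1 \cdot \frac{1}{11}}{3} = -3 + \frac{1}{3} \cdot \frac{1}{11} = -3 + \frac{1}{33} = - \frac{98}{33}$)
$85 + j{\left(-12 \right)} \left(-151\right) = 85 - - \frac{14798}{33} = 85 + \frac{14798}{33} = \frac{17603}{33}$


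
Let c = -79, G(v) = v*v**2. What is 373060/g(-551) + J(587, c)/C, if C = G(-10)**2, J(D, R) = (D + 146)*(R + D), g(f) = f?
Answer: -93213706859/137750000 ≈ -676.69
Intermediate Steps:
G(v) = v**3
J(D, R) = (146 + D)*(D + R)
C = 1000000 (C = ((-10)**3)**2 = (-1000)**2 = 1000000)
373060/g(-551) + J(587, c)/C = 373060/(-551) + (587**2 + 146*587 + 146*(-79) + 587*(-79))/1000000 = 373060*(-1/551) + (344569 + 85702 - 11534 - 46373)*(1/1000000) = -373060/551 + 372364*(1/1000000) = -373060/551 + 93091/250000 = -93213706859/137750000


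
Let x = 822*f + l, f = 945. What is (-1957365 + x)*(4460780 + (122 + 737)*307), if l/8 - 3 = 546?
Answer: -5556868350219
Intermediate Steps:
l = 4392 (l = 24 + 8*546 = 24 + 4368 = 4392)
x = 781182 (x = 822*945 + 4392 = 776790 + 4392 = 781182)
(-1957365 + x)*(4460780 + (122 + 737)*307) = (-1957365 + 781182)*(4460780 + (122 + 737)*307) = -1176183*(4460780 + 859*307) = -1176183*(4460780 + 263713) = -1176183*4724493 = -5556868350219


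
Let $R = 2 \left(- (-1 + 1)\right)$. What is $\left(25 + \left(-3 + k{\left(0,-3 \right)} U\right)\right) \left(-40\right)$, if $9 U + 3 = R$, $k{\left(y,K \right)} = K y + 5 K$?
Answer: $-1080$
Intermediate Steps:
$k{\left(y,K \right)} = 5 K + K y$
$R = 0$ ($R = 2 \left(\left(-1\right) 0\right) = 2 \cdot 0 = 0$)
$U = - \frac{1}{3}$ ($U = - \frac{1}{3} + \frac{1}{9} \cdot 0 = - \frac{1}{3} + 0 = - \frac{1}{3} \approx -0.33333$)
$\left(25 + \left(-3 + k{\left(0,-3 \right)} U\right)\right) \left(-40\right) = \left(25 - \left(3 - - 3 \left(5 + 0\right) \left(- \frac{1}{3}\right)\right)\right) \left(-40\right) = \left(25 - \left(3 - \left(-3\right) 5 \left(- \frac{1}{3}\right)\right)\right) \left(-40\right) = \left(25 - -2\right) \left(-40\right) = \left(25 + \left(-3 + 5\right)\right) \left(-40\right) = \left(25 + 2\right) \left(-40\right) = 27 \left(-40\right) = -1080$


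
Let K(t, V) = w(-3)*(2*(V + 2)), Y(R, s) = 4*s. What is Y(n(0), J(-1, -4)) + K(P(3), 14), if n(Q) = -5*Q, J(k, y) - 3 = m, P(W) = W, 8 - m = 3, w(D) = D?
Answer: -64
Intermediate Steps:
m = 5 (m = 8 - 1*3 = 8 - 3 = 5)
J(k, y) = 8 (J(k, y) = 3 + 5 = 8)
K(t, V) = -12 - 6*V (K(t, V) = -6*(V + 2) = -6*(2 + V) = -3*(4 + 2*V) = -12 - 6*V)
Y(n(0), J(-1, -4)) + K(P(3), 14) = 4*8 + (-12 - 6*14) = 32 + (-12 - 84) = 32 - 96 = -64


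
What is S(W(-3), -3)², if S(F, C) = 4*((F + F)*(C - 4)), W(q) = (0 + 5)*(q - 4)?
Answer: 3841600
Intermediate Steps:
W(q) = -20 + 5*q (W(q) = 5*(-4 + q) = -20 + 5*q)
S(F, C) = 8*F*(-4 + C) (S(F, C) = 4*((2*F)*(-4 + C)) = 4*(2*F*(-4 + C)) = 8*F*(-4 + C))
S(W(-3), -3)² = (8*(-20 + 5*(-3))*(-4 - 3))² = (8*(-20 - 15)*(-7))² = (8*(-35)*(-7))² = 1960² = 3841600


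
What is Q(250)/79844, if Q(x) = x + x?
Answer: 125/19961 ≈ 0.0062622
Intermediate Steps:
Q(x) = 2*x
Q(250)/79844 = (2*250)/79844 = 500*(1/79844) = 125/19961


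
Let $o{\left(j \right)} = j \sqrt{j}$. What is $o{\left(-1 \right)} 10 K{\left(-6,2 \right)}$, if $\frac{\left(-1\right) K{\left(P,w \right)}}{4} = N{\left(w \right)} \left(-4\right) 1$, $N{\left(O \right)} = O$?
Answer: $- 320 i \approx - 320.0 i$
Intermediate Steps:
$o{\left(j \right)} = j^{\frac{3}{2}}$
$K{\left(P,w \right)} = 16 w$ ($K{\left(P,w \right)} = - 4 w \left(-4\right) 1 = - 4 - 4 w 1 = - 4 \left(- 4 w\right) = 16 w$)
$o{\left(-1 \right)} 10 K{\left(-6,2 \right)} = \left(-1\right)^{\frac{3}{2}} \cdot 10 \cdot 16 \cdot 2 = - i 10 \cdot 32 = - 10 i 32 = - 320 i$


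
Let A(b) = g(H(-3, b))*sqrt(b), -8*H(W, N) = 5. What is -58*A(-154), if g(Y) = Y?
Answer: 145*I*sqrt(154)/4 ≈ 449.85*I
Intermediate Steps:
H(W, N) = -5/8 (H(W, N) = -1/8*5 = -5/8)
A(b) = -5*sqrt(b)/8
-58*A(-154) = -(-145)*sqrt(-154)/4 = -(-145)*I*sqrt(154)/4 = 145*I*sqrt(154)/4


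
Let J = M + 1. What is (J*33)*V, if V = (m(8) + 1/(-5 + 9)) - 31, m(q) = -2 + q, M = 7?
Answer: -6534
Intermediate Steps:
J = 8 (J = 7 + 1 = 8)
V = -99/4 (V = ((-2 + 8) + 1/(-5 + 9)) - 31 = (6 + 1/4) - 31 = (6 + ¼) - 31 = 25/4 - 31 = -99/4 ≈ -24.750)
(J*33)*V = (8*33)*(-99/4) = 264*(-99/4) = -6534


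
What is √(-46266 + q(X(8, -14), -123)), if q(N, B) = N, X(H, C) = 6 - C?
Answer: I*√46246 ≈ 215.05*I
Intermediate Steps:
√(-46266 + q(X(8, -14), -123)) = √(-46266 + (6 - 1*(-14))) = √(-46266 + (6 + 14)) = √(-46266 + 20) = √(-46246) = I*√46246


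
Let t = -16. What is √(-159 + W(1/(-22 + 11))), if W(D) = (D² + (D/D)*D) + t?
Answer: I*√21185/11 ≈ 13.232*I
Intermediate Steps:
W(D) = -16 + D + D² (W(D) = (D² + (D/D)*D) - 16 = (D² + 1*D) - 16 = (D² + D) - 16 = (D + D²) - 16 = -16 + D + D²)
√(-159 + W(1/(-22 + 11))) = √(-159 + (-16 + 1/(-22 + 11) + (1/(-22 + 11))²)) = √(-159 + (-16 + 1/(-11) + (1/(-11))²)) = √(-159 + (-16 - 1/11 + (-1/11)²)) = √(-159 + (-16 - 1/11 + 1/121)) = √(-159 - 1946/121) = √(-21185/121) = I*√21185/11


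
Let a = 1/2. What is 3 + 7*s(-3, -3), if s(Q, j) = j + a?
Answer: -29/2 ≈ -14.500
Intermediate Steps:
a = 1/2 (a = 1*(1/2) = 1/2 ≈ 0.50000)
s(Q, j) = 1/2 + j (s(Q, j) = j + 1/2 = 1/2 + j)
3 + 7*s(-3, -3) = 3 + 7*(1/2 - 3) = 3 + 7*(-5/2) = 3 - 35/2 = -29/2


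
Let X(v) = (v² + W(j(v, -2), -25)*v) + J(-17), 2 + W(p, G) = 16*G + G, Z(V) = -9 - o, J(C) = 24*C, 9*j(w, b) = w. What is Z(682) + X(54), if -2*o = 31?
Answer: -41087/2 ≈ -20544.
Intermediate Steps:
o = -31/2 (o = -½*31 = -31/2 ≈ -15.500)
j(w, b) = w/9
Z(V) = 13/2 (Z(V) = -9 - 1*(-31/2) = -9 + 31/2 = 13/2)
W(p, G) = -2 + 17*G (W(p, G) = -2 + (16*G + G) = -2 + 17*G)
X(v) = -408 + v² - 427*v (X(v) = (v² + (-2 + 17*(-25))*v) + 24*(-17) = (v² + (-2 - 425)*v) - 408 = (v² - 427*v) - 408 = -408 + v² - 427*v)
Z(682) + X(54) = 13/2 + (-408 + 54² - 427*54) = 13/2 + (-408 + 2916 - 23058) = 13/2 - 20550 = -41087/2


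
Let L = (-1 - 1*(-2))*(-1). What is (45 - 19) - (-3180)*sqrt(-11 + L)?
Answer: 26 + 6360*I*sqrt(3) ≈ 26.0 + 11016.0*I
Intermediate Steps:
L = -1 (L = (-1 + 2)*(-1) = 1*(-1) = -1)
(45 - 19) - (-3180)*sqrt(-11 + L) = (45 - 19) - (-3180)*sqrt(-11 - 1) = 26 - (-3180)*sqrt(-12) = 26 - (-3180)*2*I*sqrt(3) = 26 - (-6360)*I*sqrt(3) = 26 + 6360*I*sqrt(3)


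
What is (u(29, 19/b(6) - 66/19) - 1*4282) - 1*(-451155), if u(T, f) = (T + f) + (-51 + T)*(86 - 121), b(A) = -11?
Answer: 93562361/209 ≈ 4.4767e+5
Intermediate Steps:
u(T, f) = 1785 + f - 34*T (u(T, f) = (T + f) + (-51 + T)*(-35) = (T + f) + (1785 - 35*T) = 1785 + f - 34*T)
(u(29, 19/b(6) - 66/19) - 1*4282) - 1*(-451155) = ((1785 + (19/(-11) - 66/19) - 34*29) - 1*4282) - 1*(-451155) = ((1785 + (19*(-1/11) - 66*1/19) - 986) - 4282) + 451155 = ((1785 + (-19/11 - 66/19) - 986) - 4282) + 451155 = ((1785 - 1087/209 - 986) - 4282) + 451155 = (165904/209 - 4282) + 451155 = -729034/209 + 451155 = 93562361/209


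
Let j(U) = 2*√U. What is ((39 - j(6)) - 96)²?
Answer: 3273 + 228*√6 ≈ 3831.5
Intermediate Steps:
((39 - j(6)) - 96)² = ((39 - 2*√6) - 96)² = (-57 - 2*√6)²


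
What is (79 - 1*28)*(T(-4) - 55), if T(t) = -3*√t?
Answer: -2805 - 306*I ≈ -2805.0 - 306.0*I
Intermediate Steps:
(79 - 1*28)*(T(-4) - 55) = (79 - 1*28)*(-6*I - 55) = (79 - 28)*(-6*I - 55) = 51*(-6*I - 55) = 51*(-55 - 6*I) = -2805 - 306*I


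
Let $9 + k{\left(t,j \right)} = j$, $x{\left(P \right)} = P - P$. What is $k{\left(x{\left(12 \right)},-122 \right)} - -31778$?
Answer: $31647$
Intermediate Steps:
$x{\left(P \right)} = 0$
$k{\left(t,j \right)} = -9 + j$
$k{\left(x{\left(12 \right)},-122 \right)} - -31778 = \left(-9 - 122\right) - -31778 = -131 + 31778 = 31647$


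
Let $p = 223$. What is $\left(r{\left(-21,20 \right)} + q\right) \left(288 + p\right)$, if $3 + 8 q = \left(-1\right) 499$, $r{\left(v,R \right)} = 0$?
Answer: $- \frac{128261}{4} \approx -32065.0$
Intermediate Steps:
$q = - \frac{251}{4}$ ($q = - \frac{3}{8} + \frac{\left(-1\right) 499}{8} = - \frac{3}{8} + \frac{1}{8} \left(-499\right) = - \frac{3}{8} - \frac{499}{8} = - \frac{251}{4} \approx -62.75$)
$\left(r{\left(-21,20 \right)} + q\right) \left(288 + p\right) = \left(0 - \frac{251}{4}\right) \left(288 + 223\right) = \left(- \frac{251}{4}\right) 511 = - \frac{128261}{4}$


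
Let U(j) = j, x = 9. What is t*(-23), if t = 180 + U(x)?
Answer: -4347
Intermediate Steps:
t = 189 (t = 180 + 9 = 189)
t*(-23) = 189*(-23) = -4347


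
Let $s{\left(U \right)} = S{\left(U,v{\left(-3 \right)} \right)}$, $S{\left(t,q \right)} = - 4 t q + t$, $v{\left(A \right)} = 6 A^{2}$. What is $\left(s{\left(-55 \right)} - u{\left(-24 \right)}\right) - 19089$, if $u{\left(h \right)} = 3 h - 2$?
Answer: $-7190$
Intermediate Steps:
$u{\left(h \right)} = -2 + 3 h$
$S{\left(t,q \right)} = t - 4 q t$ ($S{\left(t,q \right)} = - 4 q t + t = t - 4 q t$)
$s{\left(U \right)} = - 215 U$ ($s{\left(U \right)} = U \left(1 - 4 \cdot 6 \left(-3\right)^{2}\right) = U \left(1 - 4 \cdot 6 \cdot 9\right) = U \left(1 - 216\right) = U \left(-215\right) = - 215 U$)
$\left(s{\left(-55 \right)} - u{\left(-24 \right)}\right) - 19089 = \left(\left(-215\right) \left(-55\right) - \left(-2 + 3 \left(-24\right)\right)\right) - 19089 = \left(11825 - \left(-2 - 72\right)\right) - 19089 = \left(11825 - -74\right) - 19089 = \left(11825 + 74\right) - 19089 = 11899 - 19089 = -7190$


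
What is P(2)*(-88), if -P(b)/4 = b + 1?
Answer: 1056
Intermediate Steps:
P(b) = -4 - 4*b (P(b) = -4*(b + 1) = -4*(1 + b) = -4 - 4*b)
P(2)*(-88) = (-4 - 4*2)*(-88) = (-4 - 8)*(-88) = -12*(-88) = 1056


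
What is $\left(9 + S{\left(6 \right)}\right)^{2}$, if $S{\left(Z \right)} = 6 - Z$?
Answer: $81$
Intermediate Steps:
$\left(9 + S{\left(6 \right)}\right)^{2} = \left(9 + \left(6 - 6\right)\right)^{2} = \left(9 + 0\right)^{2} = 9^{2} = 81$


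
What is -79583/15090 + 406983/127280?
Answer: -398795077/192065520 ≈ -2.0763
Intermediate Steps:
-79583/15090 + 406983/127280 = -398795077/192065520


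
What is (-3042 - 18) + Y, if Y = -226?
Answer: -3286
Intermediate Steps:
(-3042 - 18) + Y = (-3042 - 18) - 226 = -3060 - 226 = -3286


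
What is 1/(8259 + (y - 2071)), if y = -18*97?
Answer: 1/4442 ≈ 0.00022512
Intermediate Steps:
y = -1746
1/(8259 + (y - 2071)) = 1/(8259 + (-1746 - 2071)) = 1/(8259 - 3817) = 1/4442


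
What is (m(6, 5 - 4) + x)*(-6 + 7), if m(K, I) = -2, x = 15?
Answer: 13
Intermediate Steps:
(m(6, 5 - 4) + x)*(-6 + 7) = (-2 + 15)*(-6 + 7) = 13*1 = 13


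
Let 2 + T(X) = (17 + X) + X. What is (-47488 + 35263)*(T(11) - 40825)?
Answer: 498633300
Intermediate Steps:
T(X) = 15 + 2*X (T(X) = -2 + ((17 + X) + X) = -2 + (17 + 2*X) = 15 + 2*X)
(-47488 + 35263)*(T(11) - 40825) = (-47488 + 35263)*((15 + 2*11) - 40825) = -12225*((15 + 22) - 40825) = -12225*(37 - 40825) = -12225*(-40788) = 498633300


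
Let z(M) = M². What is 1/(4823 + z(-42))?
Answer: 1/6587 ≈ 0.00015181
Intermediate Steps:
1/(4823 + z(-42)) = 1/(4823 + (-42)²) = 1/(4823 + 1764) = 1/6587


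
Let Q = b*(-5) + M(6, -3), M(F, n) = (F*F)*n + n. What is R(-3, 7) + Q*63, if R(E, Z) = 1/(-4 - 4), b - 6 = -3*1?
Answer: -63505/8 ≈ -7938.1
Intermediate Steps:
b = 3 (b = 6 - 3*1 = 6 - 3 = 3)
M(F, n) = n + n*F² (M(F, n) = F²*n + n = n*F² + n = n + n*F²)
R(E, Z) = -⅛ (R(E, Z) = 1/(-8) = -⅛)
Q = -126 (Q = 3*(-5) - 3*(1 + 6²) = -15 - 3*(1 + 36) = -15 - 3*37 = -15 - 111 = -126)
R(-3, 7) + Q*63 = -⅛ - 126*63 = -⅛ - 7938 = -63505/8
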